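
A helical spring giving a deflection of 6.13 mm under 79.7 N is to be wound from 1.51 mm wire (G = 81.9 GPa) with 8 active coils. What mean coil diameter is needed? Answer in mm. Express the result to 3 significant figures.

Required rate k = F/δ = 79.7/6.13 = 13.002 N/mm
D = (Gd⁴/(8N_a·k))^(1/3) = (81.9×10³·1.51⁴/(8·8·13.002))^(1/3)
  = (511.698)^(1/3) = 7.9984 mm

8.00 mm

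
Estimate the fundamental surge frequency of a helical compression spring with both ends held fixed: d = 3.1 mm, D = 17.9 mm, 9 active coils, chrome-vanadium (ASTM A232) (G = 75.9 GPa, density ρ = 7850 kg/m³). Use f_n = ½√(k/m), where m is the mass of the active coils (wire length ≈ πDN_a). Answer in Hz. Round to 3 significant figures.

k = Gd⁴/(8D³N_a) = (75.9×10³)(3.1⁴)/(8·17.9³·9) = 16.974 N/mm = 16974 N/m
Wire length L = πDN_a = π·17.9·9 = 506.11 mm
m = ρ·(πd²/4)·L = 7850 × 7.5477×10⁻⁶ m² × 0.50611 m = 0.029987 kg
f_n = ½√(k/m) = 0.5·√(16974/0.029987) = 0.5·√(5.6607e+05) = 376.19 Hz

376 Hz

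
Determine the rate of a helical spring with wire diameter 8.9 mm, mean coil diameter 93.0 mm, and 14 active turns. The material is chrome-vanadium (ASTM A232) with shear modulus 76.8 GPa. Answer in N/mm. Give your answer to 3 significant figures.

k = Gd⁴/(8D³N_a) = (76.8×10³ × 8.9⁴) / (8 × 93.0³ × 14)
  = 4.8186e+08 / 9.0088e+07 = 5.3488 N/mm

5.35 N/mm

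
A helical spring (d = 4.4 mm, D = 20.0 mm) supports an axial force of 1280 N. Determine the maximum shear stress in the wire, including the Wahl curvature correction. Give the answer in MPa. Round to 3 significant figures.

Spring index C = D/d = 20.0/4.4 = 4.5455
K_W = (4C−1)/(4C−4) + 0.615/C = 17.182/14.182 + 0.1353 = 1.3468
τ₀ = 8FD/(πd³) = 8·1280·20.0/(π·4.4³) = 204800/267.61 = 765.28 MPa
τ_max = K·τ₀ = 1.3468 × 765.28 = 1030.7 MPa

1030 MPa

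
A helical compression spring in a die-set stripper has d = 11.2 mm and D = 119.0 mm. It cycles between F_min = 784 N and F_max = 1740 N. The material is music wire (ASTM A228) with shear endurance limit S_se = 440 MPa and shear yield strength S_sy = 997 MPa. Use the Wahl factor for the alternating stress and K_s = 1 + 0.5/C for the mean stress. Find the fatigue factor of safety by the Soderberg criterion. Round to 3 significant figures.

1.81

C = D/d = 119.0/11.2 = 10.6250; K_W = (4C−1)/(4C−4)+0.615/C = 1.1358; K_s = 1+0.5/C = 1.0471
F_a = (F_max−F_min)/2 = 478 N; F_m = (F_max+F_min)/2 = 1262 N
τ_a = K_W·8F_aD/(πd³) = 1.1358 × 103.1 = 117.1 MPa
τ_m = K_s·8F_mD/(πd³) = 1.0471 × 272.2 = 285.01 MPa
Soderberg: 1/n_f = τ_a/S_se + τ_m/S_sy = 117.1/440 + 285.01/997 = 0.26614 + 0.28587 = 0.55201
n_f = 1/0.55201 = 1.812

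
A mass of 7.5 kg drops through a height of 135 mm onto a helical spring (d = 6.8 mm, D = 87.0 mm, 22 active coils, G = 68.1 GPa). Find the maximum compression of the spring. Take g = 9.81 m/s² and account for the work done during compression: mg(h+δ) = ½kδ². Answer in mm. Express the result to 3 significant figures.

197 mm

k = Gd⁴/(8D³N_a) = (68.1×10³)(6.8⁴)/(8·87.0³·22) = 1.2564 N/mm
W = mg = 7.5 × 9.81 = 73.575 N
½kδ² − Wδ − Wh = 0 → δ = (W + √(W² + 2kWh))/k
δ = (73.575 + √(5413.3 + 24957.8))/1.2564 = (73.575 + 174.27)/1.2564 = 197.28 mm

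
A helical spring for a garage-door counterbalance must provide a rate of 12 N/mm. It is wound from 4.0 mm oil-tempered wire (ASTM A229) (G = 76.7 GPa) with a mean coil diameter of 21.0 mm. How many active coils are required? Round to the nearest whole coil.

N_a = Gd⁴/(8D³k) = (76.7×10³ × 4.0⁴)/(8 × 21.0³ × 12)
    = 1.96352e+07 / 889056 = 22.09 → 22 coils

22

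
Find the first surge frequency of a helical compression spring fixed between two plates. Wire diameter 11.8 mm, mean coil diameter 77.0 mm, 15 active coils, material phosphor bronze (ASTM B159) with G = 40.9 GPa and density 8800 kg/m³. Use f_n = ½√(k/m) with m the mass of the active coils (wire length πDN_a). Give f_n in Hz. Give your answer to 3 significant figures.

32.2 Hz

k = Gd⁴/(8D³N_a) = (40.9×10³)(11.8⁴)/(8·77.0³·15) = 14.474 N/mm = 14474 N/m
Wire length L = πDN_a = π·77.0·15 = 3628.5 mm
m = ρ·(πd²/4)·L = 8800 × 109.36×10⁻⁶ m² × 3.6285 m = 3.492 kg
f_n = ½√(k/m) = 0.5·√(14474/3.492) = 0.5·√(4145) = 32.191 Hz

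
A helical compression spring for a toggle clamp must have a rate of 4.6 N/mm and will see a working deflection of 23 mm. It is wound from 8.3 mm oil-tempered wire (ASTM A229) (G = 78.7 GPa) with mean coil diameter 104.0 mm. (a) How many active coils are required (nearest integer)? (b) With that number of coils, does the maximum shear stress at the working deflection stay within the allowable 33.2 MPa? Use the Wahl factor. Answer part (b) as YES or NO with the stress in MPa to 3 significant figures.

(a) 9 coils; (b) NO, τ_max = 54.7 MPa

N_a = Gd⁴/(8D³k) = (78.7×10³)(8.3⁴)/(8·104.0³·4.6) = 9.023 → N_a = 9
Actual rate k = Gd⁴/(8D³·9) = 4.6116 N/mm
Working load F = kδ = 4.6116·23 = 106.07 N
C = 104.0/8.3 = 12.5301; K_W = (4C−1)/(4C−4)+0.615/C = 1.1141
τ_max = K_W·8FD/(πd³) = 1.1141·49.127 = 54.734 MPa
τ_max > 33.2 MPa → exceeds allowable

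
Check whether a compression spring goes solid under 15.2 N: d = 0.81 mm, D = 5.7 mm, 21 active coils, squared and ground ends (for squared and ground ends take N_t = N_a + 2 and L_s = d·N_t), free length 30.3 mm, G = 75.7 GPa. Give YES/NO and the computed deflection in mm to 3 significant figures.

YES, δ = 14.5 mm

k = Gd⁴/(8D³N_a) = (75.7×10³)(0.81⁴)/(8·5.7³·21) = 1.0474 N/mm
N_t = 23; L_s = 0.81·23 = 18.63 mm; δ_solid = L₀ − L_s = 30.3 − 18.63 = 11.67 mm
δ = F/k = 15.2/1.0474 = 14.512 mm
δ ≥ δ_solid → spring goes solid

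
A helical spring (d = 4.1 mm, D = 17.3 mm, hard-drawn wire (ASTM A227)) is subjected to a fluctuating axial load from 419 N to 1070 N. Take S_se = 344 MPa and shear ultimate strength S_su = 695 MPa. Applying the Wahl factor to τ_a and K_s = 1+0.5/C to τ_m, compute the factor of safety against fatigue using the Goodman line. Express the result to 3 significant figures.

0.625

C = D/d = 17.3/4.1 = 4.2195; K_W = (4C−1)/(4C−4)+0.615/C = 1.3787; K_s = 1+0.5/C = 1.1185
F_a = (F_max−F_min)/2 = 325.5 N; F_m = (F_max+F_min)/2 = 744.5 N
τ_a = K_W·8F_aD/(πd³) = 1.3787 × 208.06 = 286.85 MPa
τ_m = K_s·8F_mD/(πd³) = 1.1185 × 475.88 = 532.27 MPa
Goodman: 1/n_f = τ_a/S_se + τ_m/S_su = 286.85/344 + 532.27/695 = 0.83387 + 0.76586 = 1.5997
n_f = 1/1.5997 = 0.6251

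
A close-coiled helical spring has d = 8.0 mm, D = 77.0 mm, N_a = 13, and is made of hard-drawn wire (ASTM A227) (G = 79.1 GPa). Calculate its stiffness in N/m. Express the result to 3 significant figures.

6820 N/m

k = Gd⁴/(8D³N_a) = (79.1×10³ × 8.0⁴) / (8 × 77.0³ × 13)
  = 3.23994e+08 / 4.74794e+07 = 6.8239 N/mm = 6823.9 N/m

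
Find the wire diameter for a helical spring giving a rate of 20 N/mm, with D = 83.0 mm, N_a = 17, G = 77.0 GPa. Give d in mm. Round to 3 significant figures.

d = (8D³N_a·k / G)^(1/4) = (8·83.0³·17·20 / (77.0×10³))^0.25
  = (20198)^0.25 = 11.9214 mm

11.9 mm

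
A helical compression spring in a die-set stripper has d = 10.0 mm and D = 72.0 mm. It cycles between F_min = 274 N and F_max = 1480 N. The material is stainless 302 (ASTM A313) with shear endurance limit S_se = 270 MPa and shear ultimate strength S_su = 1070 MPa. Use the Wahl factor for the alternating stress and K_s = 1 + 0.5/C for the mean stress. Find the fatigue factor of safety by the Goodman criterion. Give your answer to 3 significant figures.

1.53

C = D/d = 72.0/10.0 = 7.2000; K_W = (4C−1)/(4C−4)+0.615/C = 1.2064; K_s = 1+0.5/C = 1.0694
F_a = (F_max−F_min)/2 = 603 N; F_m = (F_max+F_min)/2 = 877 N
τ_a = K_W·8F_aD/(πd³) = 1.2064 × 110.56 = 133.38 MPa
τ_m = K_s·8F_mD/(πd³) = 1.0694 × 160.79 = 171.96 MPa
Goodman: 1/n_f = τ_a/S_se + τ_m/S_su = 133.38/270 + 171.96/1070 = 0.49398 + 0.16071 = 0.65469
n_f = 1/0.65469 = 1.527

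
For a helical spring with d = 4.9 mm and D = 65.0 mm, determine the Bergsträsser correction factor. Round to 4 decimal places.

1.0999

C = D/d = 65.0/4.9 = 13.2653
K_B = (4C+2)/(4C−3) = 55.061/50.061 = 1.0999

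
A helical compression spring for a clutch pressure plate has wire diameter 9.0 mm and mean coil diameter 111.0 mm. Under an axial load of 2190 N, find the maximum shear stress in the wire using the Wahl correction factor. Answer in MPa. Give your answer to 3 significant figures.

948 MPa

Spring index C = D/d = 111.0/9.0 = 12.3333
K_W = (4C−1)/(4C−4) + 0.615/C = 48.333/45.333 + 0.0499 = 1.1160
τ₀ = 8FD/(πd³) = 8·2190·111.0/(π·9.0³) = 1.94472e+06/2290.2 = 849.14 MPa
τ_max = K·τ₀ = 1.1160 × 849.14 = 947.68 MPa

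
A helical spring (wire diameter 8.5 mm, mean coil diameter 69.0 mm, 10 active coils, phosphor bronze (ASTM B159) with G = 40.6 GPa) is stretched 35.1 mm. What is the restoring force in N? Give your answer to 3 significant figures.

k = Gd⁴/(8D³N_a) = (40.6×10³)(8.5⁴)/(8·69.0³·10) = 8.0643 N/mm
F = k·δ = 8.0643 × 35.1 = 283.06 N

283 N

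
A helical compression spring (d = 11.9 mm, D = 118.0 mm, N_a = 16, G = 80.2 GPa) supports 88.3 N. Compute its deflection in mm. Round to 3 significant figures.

11.5 mm

k = Gd⁴/(8D³N_a) = (80.2×10³)(11.9⁴)/(8·118.0³·16) = 7.6473 N/mm
δ = F/k = 88.3 / 7.6473 = 11.547 mm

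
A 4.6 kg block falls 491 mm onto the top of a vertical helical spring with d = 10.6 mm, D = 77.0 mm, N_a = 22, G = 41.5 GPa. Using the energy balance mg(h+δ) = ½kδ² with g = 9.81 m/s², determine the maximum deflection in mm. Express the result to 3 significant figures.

k = Gd⁴/(8D³N_a) = (41.5×10³)(10.6⁴)/(8·77.0³·22) = 6.5206 N/mm
W = mg = 4.6 × 9.81 = 45.126 N
½kδ² − Wδ − Wh = 0 → δ = (W + √(W² + 2kWh))/k
δ = (45.126 + √(2036.4 + 288952))/6.5206 = (45.126 + 539.43)/6.5206 = 89.648 mm

89.6 mm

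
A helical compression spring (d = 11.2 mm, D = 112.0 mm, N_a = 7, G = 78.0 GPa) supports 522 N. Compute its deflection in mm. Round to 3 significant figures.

33.5 mm

k = Gd⁴/(8D³N_a) = (78.0×10³)(11.2⁴)/(8·112.0³·7) = 15.6 N/mm
δ = F/k = 522 / 15.6 = 33.462 mm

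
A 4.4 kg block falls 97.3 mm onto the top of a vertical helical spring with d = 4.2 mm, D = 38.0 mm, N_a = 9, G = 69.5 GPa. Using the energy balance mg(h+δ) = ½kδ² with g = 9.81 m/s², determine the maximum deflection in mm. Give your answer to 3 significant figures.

k = Gd⁴/(8D³N_a) = (69.5×10³)(4.2⁴)/(8·38.0³·9) = 5.4739 N/mm
W = mg = 4.4 × 9.81 = 43.164 N
½kδ² − Wδ − Wh = 0 → δ = (W + √(W² + 2kWh))/k
δ = (43.164 + √(1863.1 + 45979.4))/5.4739 = (43.164 + 218.73)/5.4739 = 47.844 mm

47.8 mm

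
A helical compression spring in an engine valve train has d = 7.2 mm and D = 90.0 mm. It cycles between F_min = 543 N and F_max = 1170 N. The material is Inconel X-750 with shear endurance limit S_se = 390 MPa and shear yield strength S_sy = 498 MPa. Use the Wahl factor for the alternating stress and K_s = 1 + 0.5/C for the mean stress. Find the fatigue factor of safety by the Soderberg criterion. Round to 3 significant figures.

C = D/d = 90.0/7.2 = 12.5000; K_W = (4C−1)/(4C−4)+0.615/C = 1.1144; K_s = 1+0.5/C = 1.0400
F_a = (F_max−F_min)/2 = 313.5 N; F_m = (F_max+F_min)/2 = 856.5 N
τ_a = K_W·8F_aD/(πd³) = 1.1144 × 192.5 = 214.52 MPa
τ_m = K_s·8F_mD/(πd³) = 1.0400 × 525.91 = 546.95 MPa
Soderberg: 1/n_f = τ_a/S_se + τ_m/S_sy = 214.52/390 + 546.95/498 = 0.55005 + 1.09829 = 1.6483
n_f = 1/1.6483 = 0.6067

0.607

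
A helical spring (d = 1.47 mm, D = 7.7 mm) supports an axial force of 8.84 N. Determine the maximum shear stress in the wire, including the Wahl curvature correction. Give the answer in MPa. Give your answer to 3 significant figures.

Spring index C = D/d = 7.7/1.47 = 5.2381
K_W = (4C−1)/(4C−4) + 0.615/C = 19.952/16.952 + 0.1174 = 1.2944
τ₀ = 8FD/(πd³) = 8·8.84·7.7/(π·1.47³) = 544.544/9.9793 = 54.567 MPa
τ_max = K·τ₀ = 1.2944 × 54.567 = 70.63 MPa

70.6 MPa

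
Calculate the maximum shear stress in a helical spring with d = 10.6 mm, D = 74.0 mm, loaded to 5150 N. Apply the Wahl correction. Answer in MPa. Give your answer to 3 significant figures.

Spring index C = D/d = 74.0/10.6 = 6.9811
K_W = (4C−1)/(4C−4) + 0.615/C = 26.925/23.925 + 0.0881 = 1.2135
τ₀ = 8FD/(πd³) = 8·5150·74.0/(π·10.6³) = 3.0488e+06/3741.7 = 814.82 MPa
τ_max = K·τ₀ = 1.2135 × 814.82 = 988.77 MPa

989 MPa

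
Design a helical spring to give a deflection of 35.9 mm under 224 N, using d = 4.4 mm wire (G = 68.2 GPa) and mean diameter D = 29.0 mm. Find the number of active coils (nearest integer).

Required rate k = F/δ = 224/35.9 = 6.2396 N/mm
N_a = Gd⁴/(8D³k) = (68.2×10³ × 4.4⁴)/(8 × 29.0³ × 6.2396)
    = 2.5562e+07 / 1.21741e+06 = 21 → 21 coils

21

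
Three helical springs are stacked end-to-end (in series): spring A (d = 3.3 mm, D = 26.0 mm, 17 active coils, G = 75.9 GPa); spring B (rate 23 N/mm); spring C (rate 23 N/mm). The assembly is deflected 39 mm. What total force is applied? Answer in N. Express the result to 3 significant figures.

k_A = Gd⁴/(8D³N_a) = (75.9×10³)(3.3⁴)/(8·26.0³·17) = 3.7656 N/mm
Series: 1/k_eq = 1/3.7656 + 1/23 + 1/23 = 0.35252; k_eq = 2.8368 N/mm
F = k_eq·δ = 2.8368·39 = 110.63 N

111 N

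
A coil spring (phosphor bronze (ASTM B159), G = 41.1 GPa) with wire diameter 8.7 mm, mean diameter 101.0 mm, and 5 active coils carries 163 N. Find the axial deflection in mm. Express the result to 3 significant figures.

k = Gd⁴/(8D³N_a) = (41.1×10³)(8.7⁴)/(8·101.0³·5) = 5.7134 N/mm
δ = F/k = 163 / 5.7134 = 28.529 mm

28.5 mm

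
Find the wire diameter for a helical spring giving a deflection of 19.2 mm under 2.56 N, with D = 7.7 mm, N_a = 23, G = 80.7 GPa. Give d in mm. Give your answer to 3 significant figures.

0.610 mm

Required rate k = F/δ = 2.56/19.2 = 0.13333 N/mm
d = (8D³N_a·k / G)^(1/4) = (8·7.7³·23·0.13333 / (80.7×10³))^0.25
  = (0.13879)^0.25 = 0.6104 mm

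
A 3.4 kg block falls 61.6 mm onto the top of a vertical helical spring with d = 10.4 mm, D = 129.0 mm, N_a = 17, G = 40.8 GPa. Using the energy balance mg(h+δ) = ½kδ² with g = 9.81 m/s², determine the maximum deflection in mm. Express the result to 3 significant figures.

k = Gd⁴/(8D³N_a) = (40.8×10³)(10.4⁴)/(8·129.0³·17) = 1.6349 N/mm
W = mg = 3.4 × 9.81 = 33.354 N
½kδ² − Wδ − Wh = 0 → δ = (W + √(W² + 2kWh))/k
δ = (33.354 + √(1112.5 + 6718.06))/1.6349 = (33.354 + 88.49)/1.6349 = 74.528 mm

74.5 mm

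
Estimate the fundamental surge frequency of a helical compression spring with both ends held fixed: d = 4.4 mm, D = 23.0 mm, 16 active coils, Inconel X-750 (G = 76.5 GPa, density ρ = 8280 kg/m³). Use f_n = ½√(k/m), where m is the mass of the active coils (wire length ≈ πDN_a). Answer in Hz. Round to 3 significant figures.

178 Hz

k = Gd⁴/(8D³N_a) = (76.5×10³)(4.4⁴)/(8·23.0³·16) = 18.411 N/mm = 18411 N/m
Wire length L = πDN_a = π·23.0·16 = 1156.1 mm
m = ρ·(πd²/4)·L = 8280 × 15.205×10⁻⁶ m² × 1.1561 m = 0.14555 kg
f_n = ½√(k/m) = 0.5·√(18411/0.14555) = 0.5·√(1.2649e+05) = 177.83 Hz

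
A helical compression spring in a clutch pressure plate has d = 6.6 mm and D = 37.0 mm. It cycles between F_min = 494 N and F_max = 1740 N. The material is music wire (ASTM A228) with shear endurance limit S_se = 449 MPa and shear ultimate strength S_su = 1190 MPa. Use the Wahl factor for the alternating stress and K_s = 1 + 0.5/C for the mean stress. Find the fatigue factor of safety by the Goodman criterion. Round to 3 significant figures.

C = D/d = 37.0/6.6 = 5.6061; K_W = (4C−1)/(4C−4)+0.615/C = 1.2725; K_s = 1+0.5/C = 1.0892
F_a = (F_max−F_min)/2 = 623 N; F_m = (F_max+F_min)/2 = 1117 N
τ_a = K_W·8F_aD/(πd³) = 1.2725 × 204.17 = 259.82 MPa
τ_m = K_s·8F_mD/(πd³) = 1.0892 × 366.07 = 398.72 MPa
Goodman: 1/n_f = τ_a/S_se + τ_m/S_su = 259.82/449 + 398.72/1190 = 0.57866 + 0.33506 = 0.91371
n_f = 1/0.91371 = 1.094

1.09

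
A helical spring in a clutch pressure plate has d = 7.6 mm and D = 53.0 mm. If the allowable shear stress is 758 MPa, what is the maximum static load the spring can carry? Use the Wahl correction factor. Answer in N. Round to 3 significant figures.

C = D/d = 53.0/7.6 = 6.9737
K_W = (4C−1)/(4C−4) + 0.615/C = 26.895/23.895 + 0.0882 = 1.2137
τ_max = K·8FD/(πd³) → F_max = τ_allow·πd³/(8DK)
F_max = 758·π·7.6³/(8·53.0·1.2137) = 1.0453e+06/514.63 = 2031.3 N

2030 N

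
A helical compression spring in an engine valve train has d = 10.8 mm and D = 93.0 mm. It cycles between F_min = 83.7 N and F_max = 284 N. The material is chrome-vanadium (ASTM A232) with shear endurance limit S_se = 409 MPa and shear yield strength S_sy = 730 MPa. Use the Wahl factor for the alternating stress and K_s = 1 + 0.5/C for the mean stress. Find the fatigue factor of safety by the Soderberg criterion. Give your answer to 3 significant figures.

C = D/d = 93.0/10.8 = 8.6111; K_W = (4C−1)/(4C−4)+0.615/C = 1.1700; K_s = 1+0.5/C = 1.0581
F_a = (F_max−F_min)/2 = 100.15 N; F_m = (F_max+F_min)/2 = 183.85 N
τ_a = K_W·8F_aD/(πd³) = 1.1700 × 18.828 = 22.028 MPa
τ_m = K_s·8F_mD/(πd³) = 1.0581 × 34.563 = 36.57 MPa
Soderberg: 1/n_f = τ_a/S_se + τ_m/S_sy = 22.028/409 + 36.57/730 = 0.05386 + 0.05010 = 0.10395
n_f = 1/0.10395 = 9.62

9.62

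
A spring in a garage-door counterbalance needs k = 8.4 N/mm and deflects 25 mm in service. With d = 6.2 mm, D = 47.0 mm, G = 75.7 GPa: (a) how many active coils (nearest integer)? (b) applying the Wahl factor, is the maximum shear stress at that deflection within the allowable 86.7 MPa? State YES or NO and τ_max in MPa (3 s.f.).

(a) 16 coils; (b) NO, τ_max = 126 MPa

N_a = Gd⁴/(8D³k) = (75.7×10³)(6.2⁴)/(8·47.0³·8.4) = 16.03 → N_a = 16
Actual rate k = Gd⁴/(8D³·16) = 8.417 N/mm
Working load F = kδ = 8.417·25 = 210.43 N
C = 47.0/6.2 = 7.5806; K_W = (4C−1)/(4C−4)+0.615/C = 1.1951
τ_max = K_W·8FD/(πd³) = 1.1951·105.67 = 126.29 MPa
τ_max > 86.7 MPa → exceeds allowable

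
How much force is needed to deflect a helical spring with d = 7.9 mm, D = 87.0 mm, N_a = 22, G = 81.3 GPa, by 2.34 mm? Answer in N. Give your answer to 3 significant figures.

k = Gd⁴/(8D³N_a) = (81.3×10³)(7.9⁴)/(8·87.0³·22) = 2.7323 N/mm
F = k·δ = 2.7323 × 2.34 = 6.3936 N

6.39 N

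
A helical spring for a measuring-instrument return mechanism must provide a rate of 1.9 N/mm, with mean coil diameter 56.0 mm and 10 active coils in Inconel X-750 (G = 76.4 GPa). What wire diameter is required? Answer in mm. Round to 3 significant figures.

4.32 mm

d = (8D³N_a·k / G)^(1/4) = (8·56.0³·10·1.9 / (76.4×10³))^0.25
  = (349.39)^0.25 = 4.3234 mm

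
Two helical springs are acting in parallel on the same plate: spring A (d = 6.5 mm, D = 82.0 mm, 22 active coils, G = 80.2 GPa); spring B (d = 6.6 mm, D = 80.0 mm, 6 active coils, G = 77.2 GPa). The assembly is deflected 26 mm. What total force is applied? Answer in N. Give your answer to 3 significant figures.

k_A = Gd⁴/(8D³N_a) = (80.2×10³)(6.5⁴)/(8·82.0³·22) = 1.4753 N/mm
k_B = Gd⁴/(8D³N_a) = (77.2×10³)(6.6⁴)/(8·80.0³·6) = 5.9605 N/mm
Parallel: k_eq = 1.4753 + 5.9605 = 7.4358 N/mm
F = k_eq·δ = 7.4358·26 = 193.33 N

193 N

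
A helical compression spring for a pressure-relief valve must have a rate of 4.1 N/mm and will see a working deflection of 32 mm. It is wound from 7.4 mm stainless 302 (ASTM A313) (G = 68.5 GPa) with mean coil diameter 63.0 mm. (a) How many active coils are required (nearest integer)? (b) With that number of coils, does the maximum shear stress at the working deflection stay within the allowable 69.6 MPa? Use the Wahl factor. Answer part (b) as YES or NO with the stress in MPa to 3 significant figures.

(a) 25 coils; (b) YES, τ_max = 61.0 MPa

N_a = Gd⁴/(8D³k) = (68.5×10³)(7.4⁴)/(8·63.0³·4.1) = 25.05 → N_a = 25
Actual rate k = Gd⁴/(8D³·25) = 4.1074 N/mm
Working load F = kδ = 4.1074·32 = 131.44 N
C = 63.0/7.4 = 8.5135; K_W = (4C−1)/(4C−4)+0.615/C = 1.1721
τ_max = K_W·8FD/(πd³) = 1.1721·52.036 = 60.989 MPa
τ_max ≤ 69.6 MPa → acceptable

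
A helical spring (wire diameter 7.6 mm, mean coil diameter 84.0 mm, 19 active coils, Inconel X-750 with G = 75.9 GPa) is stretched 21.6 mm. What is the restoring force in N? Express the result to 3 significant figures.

60.7 N

k = Gd⁴/(8D³N_a) = (75.9×10³)(7.6⁴)/(8·84.0³·19) = 2.8107 N/mm
F = k·δ = 2.8107 × 21.6 = 60.711 N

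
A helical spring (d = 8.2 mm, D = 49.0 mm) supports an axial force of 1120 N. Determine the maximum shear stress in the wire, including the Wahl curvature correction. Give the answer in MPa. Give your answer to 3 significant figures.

318 MPa

Spring index C = D/d = 49.0/8.2 = 5.9756
K_W = (4C−1)/(4C−4) + 0.615/C = 22.902/19.902 + 0.1029 = 1.2537
τ₀ = 8FD/(πd³) = 8·1120·49.0/(π·8.2³) = 439040/1732.2 = 253.46 MPa
τ_max = K·τ₀ = 1.2537 × 253.46 = 317.75 MPa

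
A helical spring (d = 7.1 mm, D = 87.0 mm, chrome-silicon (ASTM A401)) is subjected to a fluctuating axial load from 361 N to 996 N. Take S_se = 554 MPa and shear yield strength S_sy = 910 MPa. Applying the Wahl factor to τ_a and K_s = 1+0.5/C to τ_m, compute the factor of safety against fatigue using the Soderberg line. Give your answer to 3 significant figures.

C = D/d = 87.0/7.1 = 12.2535; K_W = (4C−1)/(4C−4)+0.615/C = 1.1168; K_s = 1+0.5/C = 1.0408
F_a = (F_max−F_min)/2 = 317.5 N; F_m = (F_max+F_min)/2 = 678.5 N
τ_a = K_W·8F_aD/(πd³) = 1.1168 × 196.53 = 219.49 MPa
τ_m = K_s·8F_mD/(πd³) = 1.0408 × 419.99 = 437.12 MPa
Soderberg: 1/n_f = τ_a/S_se + τ_m/S_sy = 219.49/554 + 437.12/910 = 0.39619 + 0.48035 = 0.87655
n_f = 1/0.87655 = 1.141

1.14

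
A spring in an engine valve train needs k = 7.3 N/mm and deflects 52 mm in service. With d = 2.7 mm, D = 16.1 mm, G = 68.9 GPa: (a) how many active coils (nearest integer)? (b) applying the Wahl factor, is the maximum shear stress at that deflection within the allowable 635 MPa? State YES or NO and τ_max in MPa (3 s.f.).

N_a = Gd⁴/(8D³k) = (68.9×10³)(2.7⁴)/(8·16.1³·7.3) = 15.02 → N_a = 15
Actual rate k = Gd⁴/(8D³·15) = 7.3117 N/mm
Working load F = kδ = 7.3117·52 = 380.21 N
C = 16.1/2.7 = 5.9630; K_W = (4C−1)/(4C−4)+0.615/C = 1.2543
τ_max = K_W·8FD/(πd³) = 1.2543·791.94 = 993.3 MPa
τ_max > 635 MPa → exceeds allowable

(a) 15 coils; (b) NO, τ_max = 993 MPa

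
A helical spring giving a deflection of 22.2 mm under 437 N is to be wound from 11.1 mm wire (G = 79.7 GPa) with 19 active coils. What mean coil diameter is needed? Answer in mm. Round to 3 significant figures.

Required rate k = F/δ = 437/22.2 = 19.685 N/mm
D = (Gd⁴/(8N_a·k))^(1/3) = (79.7×10³·11.1⁴/(8·19·19.685))^(1/3)
  = (404369)^(1/3) = 73.9479 mm

73.9 mm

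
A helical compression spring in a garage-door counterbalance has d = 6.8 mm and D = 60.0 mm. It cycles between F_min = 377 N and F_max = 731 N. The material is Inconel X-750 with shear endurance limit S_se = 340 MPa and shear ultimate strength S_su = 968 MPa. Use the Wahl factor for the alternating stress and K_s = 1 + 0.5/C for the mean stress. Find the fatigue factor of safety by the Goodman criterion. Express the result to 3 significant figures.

1.70

C = D/d = 60.0/6.8 = 8.8235; K_W = (4C−1)/(4C−4)+0.615/C = 1.1656; K_s = 1+0.5/C = 1.0567
F_a = (F_max−F_min)/2 = 177 N; F_m = (F_max+F_min)/2 = 554 N
τ_a = K_W·8F_aD/(πd³) = 1.1656 × 86.008 = 100.25 MPa
τ_m = K_s·8F_mD/(πd³) = 1.0567 × 269.2 = 284.45 MPa
Goodman: 1/n_f = τ_a/S_se + τ_m/S_su = 100.25/340 + 284.45/968 = 0.29485 + 0.29386 = 0.5887
n_f = 1/0.5887 = 1.699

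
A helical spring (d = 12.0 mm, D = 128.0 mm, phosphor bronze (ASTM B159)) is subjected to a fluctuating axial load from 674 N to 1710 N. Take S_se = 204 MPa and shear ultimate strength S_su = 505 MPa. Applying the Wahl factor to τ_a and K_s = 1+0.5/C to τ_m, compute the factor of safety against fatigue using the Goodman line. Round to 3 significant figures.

C = D/d = 128.0/12.0 = 10.6667; K_W = (4C−1)/(4C−4)+0.615/C = 1.1352; K_s = 1+0.5/C = 1.0469
F_a = (F_max−F_min)/2 = 518 N; F_m = (F_max+F_min)/2 = 1192 N
τ_a = K_W·8F_aD/(πd³) = 1.1352 × 97.709 = 110.92 MPa
τ_m = K_s·8F_mD/(πd³) = 1.0469 × 224.84 = 235.38 MPa
Goodman: 1/n_f = τ_a/S_se + τ_m/S_su = 110.92/204 + 235.38/505 = 0.54374 + 0.46611 = 1.0099
n_f = 1/1.0099 = 0.9902

0.990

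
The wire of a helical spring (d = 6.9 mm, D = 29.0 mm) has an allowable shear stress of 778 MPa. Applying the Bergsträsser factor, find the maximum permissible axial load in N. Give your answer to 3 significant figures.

C = D/d = 29.0/6.9 = 4.2029
K_B = (4C+2)/(4C−3) = 18.812/13.812 = 1.3620
τ_max = K·8FD/(πd³) → F_max = τ_allow·πd³/(8DK)
F_max = 778·π·6.9³/(8·29.0·1.3620) = 8.0293e+05/315.99 = 2541 N

2540 N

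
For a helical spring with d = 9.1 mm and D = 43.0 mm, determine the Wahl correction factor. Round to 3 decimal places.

1.331

C = D/d = 43.0/9.1 = 4.7253
K_W = (4C−1)/(4C−4) + 0.615/C = 17.901/14.901 + 0.1302 = 1.3315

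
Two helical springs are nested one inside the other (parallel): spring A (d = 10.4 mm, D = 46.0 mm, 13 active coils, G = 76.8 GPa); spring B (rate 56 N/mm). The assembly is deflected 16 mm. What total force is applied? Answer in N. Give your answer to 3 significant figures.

k_A = Gd⁴/(8D³N_a) = (76.8×10³)(10.4⁴)/(8·46.0³·13) = 88.754 N/mm
Parallel: k_eq = 88.754 + 56 = 144.75 N/mm
F = k_eq·δ = 144.75·16 = 2316.1 N

2320 N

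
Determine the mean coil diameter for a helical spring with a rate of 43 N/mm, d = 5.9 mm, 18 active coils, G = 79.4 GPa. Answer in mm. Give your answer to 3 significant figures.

D = (Gd⁴/(8N_a·k))^(1/3) = (79.4×10³·5.9⁴/(8·18·43))^(1/3)
  = (15538.1)^(1/3) = 24.9536 mm

25.0 mm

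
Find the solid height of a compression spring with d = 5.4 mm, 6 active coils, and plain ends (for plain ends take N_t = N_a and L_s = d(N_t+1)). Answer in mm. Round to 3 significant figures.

37.8 mm

plain ends: N_t = N_a = 6
L_s = d·(N_t+1) = 5.4 × 7 = 37.8 mm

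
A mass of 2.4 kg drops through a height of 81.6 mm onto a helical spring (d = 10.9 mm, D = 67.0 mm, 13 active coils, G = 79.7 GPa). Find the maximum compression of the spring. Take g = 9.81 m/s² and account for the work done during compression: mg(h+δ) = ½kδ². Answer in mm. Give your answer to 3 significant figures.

k = Gd⁴/(8D³N_a) = (79.7×10³)(10.9⁴)/(8·67.0³·13) = 35.967 N/mm
W = mg = 2.4 × 9.81 = 23.544 N
½kδ² − Wδ − Wh = 0 → δ = (W + √(W² + 2kWh))/k
δ = (23.544 + √(554.32 + 138200))/35.967 = (23.544 + 372.5)/35.967 = 11.011 mm

11.0 mm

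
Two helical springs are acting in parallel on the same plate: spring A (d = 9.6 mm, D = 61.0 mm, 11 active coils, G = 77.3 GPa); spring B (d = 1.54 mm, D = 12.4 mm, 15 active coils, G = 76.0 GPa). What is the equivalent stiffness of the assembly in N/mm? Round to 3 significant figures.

k_A = Gd⁴/(8D³N_a) = (77.3×10³)(9.6⁴)/(8·61.0³·11) = 32.869 N/mm
k_B = Gd⁴/(8D³N_a) = (76.0×10³)(1.54⁴)/(8·12.4³·15) = 1.8683 N/mm
Parallel: k_eq = 32.869 + 1.8683 = 34.738 N/mm

34.7 N/mm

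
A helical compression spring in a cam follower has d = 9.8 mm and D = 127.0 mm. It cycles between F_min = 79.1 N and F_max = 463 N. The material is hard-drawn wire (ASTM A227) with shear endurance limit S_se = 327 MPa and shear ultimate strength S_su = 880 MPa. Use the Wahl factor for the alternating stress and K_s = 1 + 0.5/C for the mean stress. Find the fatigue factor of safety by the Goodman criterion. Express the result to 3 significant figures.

3.00

C = D/d = 127.0/9.8 = 12.9592; K_W = (4C−1)/(4C−4)+0.615/C = 1.1102; K_s = 1+0.5/C = 1.0386
F_a = (F_max−F_min)/2 = 191.95 N; F_m = (F_max+F_min)/2 = 271.05 N
τ_a = K_W·8F_aD/(πd³) = 1.1102 × 65.956 = 73.222 MPa
τ_m = K_s·8F_mD/(πd³) = 1.0386 × 93.135 = 96.729 MPa
Goodman: 1/n_f = τ_a/S_se + τ_m/S_su = 73.222/327 + 96.729/880 = 0.22392 + 0.10992 = 0.33384
n_f = 1/0.33384 = 2.995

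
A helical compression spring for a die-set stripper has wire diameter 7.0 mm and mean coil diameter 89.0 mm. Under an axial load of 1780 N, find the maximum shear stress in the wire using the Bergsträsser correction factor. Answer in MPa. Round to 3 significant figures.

Spring index C = D/d = 89.0/7.0 = 12.7143
K_B = (4C+2)/(4C−3) = 52.857/47.857 = 1.1045
τ₀ = 8FD/(πd³) = 8·1780·89.0/(π·7.0³) = 1.26736e+06/1077.6 = 1176.1 MPa
τ_max = K·τ₀ = 1.1045 × 1176.1 = 1299 MPa

1300 MPa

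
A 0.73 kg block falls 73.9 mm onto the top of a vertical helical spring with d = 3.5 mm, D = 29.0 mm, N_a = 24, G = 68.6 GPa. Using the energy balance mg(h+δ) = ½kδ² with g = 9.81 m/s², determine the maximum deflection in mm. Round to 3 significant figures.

k = Gd⁴/(8D³N_a) = (68.6×10³)(3.5⁴)/(8·29.0³·24) = 2.1984 N/mm
W = mg = 0.73 × 9.81 = 7.1613 N
½kδ² − Wδ − Wh = 0 → δ = (W + √(W² + 2kWh))/k
δ = (7.1613 + √(51.284 + 2326.84))/2.1984 = (7.1613 + 48.766)/2.1984 = 25.44 mm

25.4 mm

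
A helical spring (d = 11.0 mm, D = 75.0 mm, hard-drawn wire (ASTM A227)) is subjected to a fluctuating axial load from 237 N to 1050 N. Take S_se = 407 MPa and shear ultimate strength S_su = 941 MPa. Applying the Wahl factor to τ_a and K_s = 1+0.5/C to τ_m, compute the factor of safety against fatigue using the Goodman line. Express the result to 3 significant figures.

3.57

C = D/d = 75.0/11.0 = 6.8182; K_W = (4C−1)/(4C−4)+0.615/C = 1.2191; K_s = 1+0.5/C = 1.0733
F_a = (F_max−F_min)/2 = 406.5 N; F_m = (F_max+F_min)/2 = 643.5 N
τ_a = K_W·8F_aD/(πd³) = 1.2191 × 58.329 = 71.109 MPa
τ_m = K_s·8F_mD/(πd³) = 1.0733 × 92.336 = 99.107 MPa
Goodman: 1/n_f = τ_a/S_se + τ_m/S_su = 71.109/407 + 99.107/941 = 0.17472 + 0.10532 = 0.28004
n_f = 1/0.28004 = 3.571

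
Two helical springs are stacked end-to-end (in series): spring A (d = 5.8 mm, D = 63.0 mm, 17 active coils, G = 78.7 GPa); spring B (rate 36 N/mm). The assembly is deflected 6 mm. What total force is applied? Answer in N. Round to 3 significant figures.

k_A = Gd⁴/(8D³N_a) = (78.7×10³)(5.8⁴)/(8·63.0³·17) = 2.6189 N/mm
Series: 1/k_eq = 1/2.6189 + 1/36 = 0.40961; k_eq = 2.4413 N/mm
F = k_eq·δ = 2.4413·6 = 14.648 N

14.6 N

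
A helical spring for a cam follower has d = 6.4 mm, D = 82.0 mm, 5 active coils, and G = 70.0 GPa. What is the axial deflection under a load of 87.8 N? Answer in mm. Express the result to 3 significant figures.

16.5 mm

k = Gd⁴/(8D³N_a) = (70.0×10³)(6.4⁴)/(8·82.0³·5) = 5.325 N/mm
δ = F/k = 87.8 / 5.325 = 16.488 mm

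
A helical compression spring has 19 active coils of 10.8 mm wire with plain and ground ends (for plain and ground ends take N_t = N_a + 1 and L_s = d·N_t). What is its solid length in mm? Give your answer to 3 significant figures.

216 mm

plain and ground ends: N_t = N_a + 1 = 19 + 1 = 20
L_s = d·N_t = 10.8 × 20 = 216 mm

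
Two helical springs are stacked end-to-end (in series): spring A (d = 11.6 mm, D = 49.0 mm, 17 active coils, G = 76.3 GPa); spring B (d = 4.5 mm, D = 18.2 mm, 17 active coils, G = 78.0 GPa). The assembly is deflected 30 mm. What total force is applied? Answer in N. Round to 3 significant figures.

806 N

k_A = Gd⁴/(8D³N_a) = (76.3×10³)(11.6⁴)/(8·49.0³·17) = 86.343 N/mm
k_B = Gd⁴/(8D³N_a) = (78.0×10³)(4.5⁴)/(8·18.2³·17) = 39.011 N/mm
Series: 1/k_eq = 1/86.343 + 1/39.011 = 0.037215; k_eq = 26.871 N/mm
F = k_eq·δ = 26.871·30 = 806.12 N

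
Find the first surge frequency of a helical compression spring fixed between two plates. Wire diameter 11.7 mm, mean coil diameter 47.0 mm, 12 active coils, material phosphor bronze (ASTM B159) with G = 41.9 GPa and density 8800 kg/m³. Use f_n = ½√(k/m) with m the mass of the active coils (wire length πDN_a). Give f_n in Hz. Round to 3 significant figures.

k = Gd⁴/(8D³N_a) = (41.9×10³)(11.7⁴)/(8·47.0³·12) = 78.776 N/mm = 78776 N/m
Wire length L = πDN_a = π·47.0·12 = 1771.9 mm
m = ρ·(πd²/4)·L = 8800 × 107.51×10⁻⁶ m² × 1.7719 m = 1.6764 kg
f_n = ½√(k/m) = 0.5·√(78776/1.6764) = 0.5·√(46992) = 108.39 Hz

108 Hz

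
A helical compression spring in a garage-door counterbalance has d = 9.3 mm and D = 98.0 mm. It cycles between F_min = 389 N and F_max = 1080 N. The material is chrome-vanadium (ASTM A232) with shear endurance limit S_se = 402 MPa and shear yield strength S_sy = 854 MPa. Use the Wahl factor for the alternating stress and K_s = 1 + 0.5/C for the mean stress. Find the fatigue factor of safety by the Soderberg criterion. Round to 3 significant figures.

1.72

C = D/d = 98.0/9.3 = 10.5376; K_W = (4C−1)/(4C−4)+0.615/C = 1.1370; K_s = 1+0.5/C = 1.0474
F_a = (F_max−F_min)/2 = 345.5 N; F_m = (F_max+F_min)/2 = 734.5 N
τ_a = K_W·8F_aD/(πd³) = 1.1370 × 107.19 = 121.88 MPa
τ_m = K_s·8F_mD/(πd³) = 1.0474 × 227.88 = 238.69 MPa
Soderberg: 1/n_f = τ_a/S_se + τ_m/S_sy = 121.88/402 + 238.69/854 = 0.30318 + 0.27950 = 0.58268
n_f = 1/0.58268 = 1.716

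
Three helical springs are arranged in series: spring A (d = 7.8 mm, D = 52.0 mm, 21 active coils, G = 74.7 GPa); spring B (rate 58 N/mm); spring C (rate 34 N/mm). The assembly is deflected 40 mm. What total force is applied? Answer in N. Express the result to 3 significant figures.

k_A = Gd⁴/(8D³N_a) = (74.7×10³)(7.8⁴)/(8·52.0³·21) = 11.705 N/mm
Series: 1/k_eq = 1/11.705 + 1/58 + 1/34 = 0.13209; k_eq = 7.5709 N/mm
F = k_eq·δ = 7.5709·40 = 302.84 N

303 N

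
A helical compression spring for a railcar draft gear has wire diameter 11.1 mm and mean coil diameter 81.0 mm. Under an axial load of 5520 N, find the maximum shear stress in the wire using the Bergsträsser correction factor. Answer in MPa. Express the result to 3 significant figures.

Spring index C = D/d = 81.0/11.1 = 7.2973
K_B = (4C+2)/(4C−3) = 31.189/26.189 = 1.1909
τ₀ = 8FD/(πd³) = 8·5520·81.0/(π·11.1³) = 3.57696e+06/4296.5 = 832.52 MPa
τ_max = K·τ₀ = 1.1909 × 832.52 = 991.46 MPa

991 MPa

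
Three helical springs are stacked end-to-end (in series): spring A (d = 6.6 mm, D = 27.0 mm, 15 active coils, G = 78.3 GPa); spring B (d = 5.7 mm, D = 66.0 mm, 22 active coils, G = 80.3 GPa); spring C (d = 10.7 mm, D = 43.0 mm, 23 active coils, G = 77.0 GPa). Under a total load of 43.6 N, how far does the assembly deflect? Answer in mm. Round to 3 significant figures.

k_A = Gd⁴/(8D³N_a) = (78.3×10³)(6.6⁴)/(8·27.0³·15) = 62.902 N/mm
k_B = Gd⁴/(8D³N_a) = (80.3×10³)(5.7⁴)/(8·66.0³·22) = 1.6752 N/mm
k_C = Gd⁴/(8D³N_a) = (77.0×10³)(10.7⁴)/(8·43.0³·23) = 68.993 N/mm
Series: 1/k_eq = 1/62.902 + 1/1.6752 + 1/68.993 = 0.62733; k_eq = 1.5941 N/mm
δ = F/k_eq = 43.6/1.5941 = 27.352 mm

27.4 mm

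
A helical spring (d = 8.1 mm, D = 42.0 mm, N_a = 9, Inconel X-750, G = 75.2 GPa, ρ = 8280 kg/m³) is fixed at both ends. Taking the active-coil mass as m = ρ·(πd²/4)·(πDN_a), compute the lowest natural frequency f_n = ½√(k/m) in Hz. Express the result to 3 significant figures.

173 Hz

k = Gd⁴/(8D³N_a) = (75.2×10³)(8.1⁴)/(8·42.0³·9) = 60.684 N/mm = 60684 N/m
Wire length L = πDN_a = π·42.0·9 = 1187.5 mm
m = ρ·(πd²/4)·L = 8280 × 51.53×10⁻⁶ m² × 1.1875 m = 0.50668 kg
f_n = ½√(k/m) = 0.5·√(60684/0.50668) = 0.5·√(1.1977e+05) = 173.04 Hz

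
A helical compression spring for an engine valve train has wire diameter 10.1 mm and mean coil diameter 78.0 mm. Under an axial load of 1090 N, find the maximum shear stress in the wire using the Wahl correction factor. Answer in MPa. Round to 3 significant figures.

250 MPa

Spring index C = D/d = 78.0/10.1 = 7.7228
K_W = (4C−1)/(4C−4) + 0.615/C = 29.891/26.891 + 0.0796 = 1.1912
τ₀ = 8FD/(πd³) = 8·1090·78.0/(π·10.1³) = 680160/3236.8 = 210.13 MPa
τ_max = K·τ₀ = 1.1912 × 210.13 = 250.31 MPa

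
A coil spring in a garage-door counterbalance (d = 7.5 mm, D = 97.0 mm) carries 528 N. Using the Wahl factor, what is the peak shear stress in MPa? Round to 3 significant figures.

343 MPa

Spring index C = D/d = 97.0/7.5 = 12.9333
K_W = (4C−1)/(4C−4) + 0.615/C = 50.733/47.733 + 0.0476 = 1.1104
τ₀ = 8FD/(πd³) = 8·528·97.0/(π·7.5³) = 409728/1325.4 = 309.14 MPa
τ_max = K·τ₀ = 1.1104 × 309.14 = 343.27 MPa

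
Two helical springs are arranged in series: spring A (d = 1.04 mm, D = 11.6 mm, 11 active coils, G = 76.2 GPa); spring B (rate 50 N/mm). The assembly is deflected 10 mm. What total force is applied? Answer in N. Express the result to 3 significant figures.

k_A = Gd⁴/(8D³N_a) = (76.2×10³)(1.04⁴)/(8·11.6³·11) = 0.64898 N/mm
Series: 1/k_eq = 1/0.64898 + 1/50 = 1.5609; k_eq = 0.64066 N/mm
F = k_eq·δ = 0.64066·10 = 6.4066 N

6.41 N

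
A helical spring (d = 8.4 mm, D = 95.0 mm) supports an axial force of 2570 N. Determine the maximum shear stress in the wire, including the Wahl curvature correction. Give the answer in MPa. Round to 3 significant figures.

1180 MPa

Spring index C = D/d = 95.0/8.4 = 11.3095
K_W = (4C−1)/(4C−4) + 0.615/C = 44.238/41.238 + 0.0544 = 1.1271
τ₀ = 8FD/(πd³) = 8·2570·95.0/(π·8.4³) = 1.9532e+06/1862 = 1049 MPa
τ_max = K·τ₀ = 1.1271 × 1049 = 1182.3 MPa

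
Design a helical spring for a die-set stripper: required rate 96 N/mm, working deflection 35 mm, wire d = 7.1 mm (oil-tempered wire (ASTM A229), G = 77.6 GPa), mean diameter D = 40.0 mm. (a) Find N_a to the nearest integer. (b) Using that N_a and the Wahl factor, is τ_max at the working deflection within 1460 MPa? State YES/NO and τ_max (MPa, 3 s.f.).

(a) 4 coils; (b) YES, τ_max = 1220 MPa

N_a = Gd⁴/(8D³k) = (77.6×10³)(7.1⁴)/(8·40.0³·96) = 4.012 → N_a = 4
Actual rate k = Gd⁴/(8D³·4) = 96.286 N/mm
Working load F = kδ = 96.286·35 = 3370 N
C = 40.0/7.1 = 5.6338; K_W = (4C−1)/(4C−4)+0.615/C = 1.2710
τ_max = K_W·8FD/(πd³) = 1.2710·959.09 = 1219 MPa
τ_max ≤ 1460 MPa → acceptable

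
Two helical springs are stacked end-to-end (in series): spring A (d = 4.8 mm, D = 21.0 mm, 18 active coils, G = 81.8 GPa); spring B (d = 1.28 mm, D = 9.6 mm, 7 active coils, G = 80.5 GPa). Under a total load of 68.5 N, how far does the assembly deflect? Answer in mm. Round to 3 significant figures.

17.8 mm

k_A = Gd⁴/(8D³N_a) = (81.8×10³)(4.8⁴)/(8·21.0³·18) = 32.561 N/mm
k_B = Gd⁴/(8D³N_a) = (80.5×10³)(1.28⁴)/(8·9.6³·7) = 4.3615 N/mm
Series: 1/k_eq = 1/32.561 + 1/4.3615 = 0.25999; k_eq = 3.8463 N/mm
δ = F/k_eq = 68.5/3.8463 = 17.809 mm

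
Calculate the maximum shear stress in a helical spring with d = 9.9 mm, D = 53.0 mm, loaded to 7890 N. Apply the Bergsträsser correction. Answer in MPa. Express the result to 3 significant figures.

1400 MPa

Spring index C = D/d = 53.0/9.9 = 5.3535
K_B = (4C+2)/(4C−3) = 23.414/18.414 = 1.2715
τ₀ = 8FD/(πd³) = 8·7890·53.0/(π·9.9³) = 3.34536e+06/3048.3 = 1097.5 MPa
τ_max = K·τ₀ = 1.2715 × 1097.5 = 1395.4 MPa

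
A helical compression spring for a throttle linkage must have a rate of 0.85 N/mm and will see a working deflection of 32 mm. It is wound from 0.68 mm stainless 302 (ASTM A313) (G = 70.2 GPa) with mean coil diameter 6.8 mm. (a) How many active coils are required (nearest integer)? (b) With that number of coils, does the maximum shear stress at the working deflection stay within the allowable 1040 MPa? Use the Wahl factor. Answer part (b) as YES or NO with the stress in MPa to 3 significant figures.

N_a = Gd⁴/(8D³k) = (70.2×10³)(0.68⁴)/(8·6.8³·0.85) = 7.02 → N_a = 7
Actual rate k = Gd⁴/(8D³·7) = 0.85243 N/mm
Working load F = kδ = 0.85243·32 = 27.278 N
C = 6.8/0.68 = 10.0000; K_W = (4C−1)/(4C−4)+0.615/C = 1.1448
τ_max = K_W·8FD/(πd³) = 1.1448·1502.2 = 1719.8 MPa
τ_max > 1040 MPa → exceeds allowable

(a) 7 coils; (b) NO, τ_max = 1720 MPa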